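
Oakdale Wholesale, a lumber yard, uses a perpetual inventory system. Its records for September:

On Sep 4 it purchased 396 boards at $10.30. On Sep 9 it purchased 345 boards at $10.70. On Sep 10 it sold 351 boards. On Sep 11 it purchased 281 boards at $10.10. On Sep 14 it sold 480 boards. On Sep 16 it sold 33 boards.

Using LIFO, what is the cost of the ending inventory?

Ending inventory = $1,627.40

Sep 10, 351 sold [LIFO — newest first]: 345 @ $10.70 + 6 @ $10.30 = $3,753.30
Sep 14, 480 sold [LIFO — newest first]: 281 @ $10.10 + 199 @ $10.30 = $4,887.80
Sep 16, 33 sold [LIFO — newest first]: 33 @ $10.30 = $339.90
Total COGS = $3,753.30 + $4,887.80 + $339.90 = $8,981.00
Ending inventory: 158 @ $10.30 = $1,627.40
Check: goods available $10,608.40 = COGS $8,981.00 + ending $1,627.40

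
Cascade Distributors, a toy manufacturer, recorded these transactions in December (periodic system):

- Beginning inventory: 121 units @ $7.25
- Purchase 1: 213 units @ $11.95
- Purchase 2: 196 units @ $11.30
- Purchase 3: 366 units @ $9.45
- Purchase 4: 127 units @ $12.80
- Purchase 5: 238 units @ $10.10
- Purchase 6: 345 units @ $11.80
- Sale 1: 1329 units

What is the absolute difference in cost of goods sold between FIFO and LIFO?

FIFO COGS: 121 @ $7.25 + 213 @ $11.95 + 196 @ $11.30 + 366 @ $9.45 + 127 @ $12.80 + 238 @ $10.10 + 68 @ $11.80 = $13,927.90
LIFO COGS: 345 @ $11.80 + 238 @ $10.10 + 127 @ $12.80 + 366 @ $9.45 + 196 @ $11.30 + 57 @ $11.95 = $14,455.05
Difference = |$13,927.90 − $14,455.05| = $527.15

$527.15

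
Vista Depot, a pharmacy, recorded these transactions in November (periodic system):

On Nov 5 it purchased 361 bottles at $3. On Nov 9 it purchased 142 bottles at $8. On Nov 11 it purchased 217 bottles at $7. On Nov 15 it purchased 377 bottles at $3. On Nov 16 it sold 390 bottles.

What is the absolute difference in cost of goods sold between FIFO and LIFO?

FIFO COGS: 361 @ $3 + 29 @ $8 = $1,315
LIFO COGS: 377 @ $3 + 13 @ $7 = $1,222
Difference = |$1,315 − $1,222| = $93

$93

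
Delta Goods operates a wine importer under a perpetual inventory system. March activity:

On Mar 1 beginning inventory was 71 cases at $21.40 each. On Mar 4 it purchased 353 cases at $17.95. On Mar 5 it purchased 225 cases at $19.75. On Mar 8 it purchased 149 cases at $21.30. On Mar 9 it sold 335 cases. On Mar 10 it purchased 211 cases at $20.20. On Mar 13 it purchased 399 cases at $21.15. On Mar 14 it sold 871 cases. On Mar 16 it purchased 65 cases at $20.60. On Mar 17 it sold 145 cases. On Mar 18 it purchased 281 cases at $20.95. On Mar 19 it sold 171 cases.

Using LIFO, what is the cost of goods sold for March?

Mar 9, 335 sold [LIFO — newest first]: 149 @ $21.30 + 186 @ $19.75 = $6,847.20
Mar 14, 871 sold [LIFO — newest first]: 399 @ $21.15 + 211 @ $20.20 + 39 @ $19.75 + 222 @ $17.95 = $17,456.20
Mar 17, 145 sold [LIFO — newest first]: 65 @ $20.60 + 80 @ $17.95 = $2,775.00
Mar 19, 171 sold [LIFO — newest first]: 171 @ $20.95 = $3,582.45
Total COGS = $6,847.20 + $17,456.20 + $2,775.00 + $3,582.45 = $30,660.85
Ending inventory: 71 @ $21.40 + 51 @ $17.95 + 110 @ $20.95 = $4,739.35

COGS = $30,660.85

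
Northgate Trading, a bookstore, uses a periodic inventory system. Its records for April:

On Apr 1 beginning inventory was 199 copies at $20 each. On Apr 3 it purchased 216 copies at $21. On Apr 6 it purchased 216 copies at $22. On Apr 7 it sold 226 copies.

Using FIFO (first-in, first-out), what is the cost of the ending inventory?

Ending inventory = $8,721

Apr 7, 226 sold [FIFO — oldest first]: 199 @ $20 + 27 @ $21 = $4,547
Ending inventory: 189 @ $21 + 216 @ $22 = $8,721
Check: goods available $13,268 = COGS $4,547 + ending $8,721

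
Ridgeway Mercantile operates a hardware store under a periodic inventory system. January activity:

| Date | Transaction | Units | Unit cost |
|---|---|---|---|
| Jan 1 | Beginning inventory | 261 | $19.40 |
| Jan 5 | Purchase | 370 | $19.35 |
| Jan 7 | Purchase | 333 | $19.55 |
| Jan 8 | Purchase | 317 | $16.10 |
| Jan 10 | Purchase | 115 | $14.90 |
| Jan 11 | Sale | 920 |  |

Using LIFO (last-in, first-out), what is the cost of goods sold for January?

COGS = $16,326.60

Jan 11, 920 sold [LIFO — newest first]: 115 @ $14.90 + 317 @ $16.10 + 333 @ $19.55 + 155 @ $19.35 = $16,326.60
Ending inventory: 261 @ $19.40 + 215 @ $19.35 = $9,223.65
Check: goods available $25,550.25 = COGS $16,326.60 + ending $9,223.65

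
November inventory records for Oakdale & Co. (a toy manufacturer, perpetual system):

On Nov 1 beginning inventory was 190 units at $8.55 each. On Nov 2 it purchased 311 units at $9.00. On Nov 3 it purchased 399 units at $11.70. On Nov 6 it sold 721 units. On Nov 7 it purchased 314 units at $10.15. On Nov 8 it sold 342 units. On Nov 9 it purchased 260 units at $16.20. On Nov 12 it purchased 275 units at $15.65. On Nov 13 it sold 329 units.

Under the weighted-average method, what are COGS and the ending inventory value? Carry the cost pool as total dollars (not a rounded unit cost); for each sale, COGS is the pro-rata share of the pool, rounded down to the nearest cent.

COGS = $15,566.74; ending inventory = $5,227.91

After Nov 1: 190 on hand, pool $1,624.50 (≈ $8.5500 each)
After Nov 2: 501 on hand, pool $4,423.50 (≈ $8.8293 each)
After Nov 3: 900 on hand, pool $9,091.80 (≈ $10.1020 each)
Nov 6, sell 721: 721/900 × $9,091.80 → $7,283.54
After Nov 7: 493 on hand, pool $4,995.36 (≈ $10.1326 each)
Nov 8, sell 342: 342/493 × $4,995.36 → $3,465.34
After Nov 9: 411 on hand, pool $5,742.02 (≈ $13.9709 each)
After Nov 12: 686 on hand, pool $10,045.77 (≈ $14.6440 each)
Nov 13, sell 329: 329/686 × $10,045.77 → $4,817.86
Total COGS = $7,283.54 + $3,465.34 + $4,817.86 = $15,566.74
Ending inventory (cost pool remaining) = $5,227.91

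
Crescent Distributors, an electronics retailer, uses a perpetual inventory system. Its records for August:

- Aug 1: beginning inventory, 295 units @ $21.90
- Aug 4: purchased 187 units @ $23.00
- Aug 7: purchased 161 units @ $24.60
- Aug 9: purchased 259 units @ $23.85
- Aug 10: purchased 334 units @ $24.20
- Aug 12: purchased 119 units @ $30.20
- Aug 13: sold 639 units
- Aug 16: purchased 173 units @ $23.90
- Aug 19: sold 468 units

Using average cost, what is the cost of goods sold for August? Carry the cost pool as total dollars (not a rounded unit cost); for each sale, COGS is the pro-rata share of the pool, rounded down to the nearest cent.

COGS = $26,600.76

After Aug 1: 295 on hand, pool $6,460.50 (≈ $21.9000 each)
After Aug 4: 482 on hand, pool $10,761.50 (≈ $22.3268 each)
After Aug 7: 643 on hand, pool $14,722.10 (≈ $22.8960 each)
After Aug 9: 902 on hand, pool $20,899.25 (≈ $23.1699 each)
After Aug 10: 1236 on hand, pool $28,982.05 (≈ $23.4483 each)
After Aug 12: 1355 on hand, pool $32,575.85 (≈ $24.0412 each)
Aug 13, sell 639: 639/1355 × $32,575.85 → $15,362.33
After Aug 16: 889 on hand, pool $21,348.22 (≈ $24.0137 each)
Aug 19, sell 468: 468/889 × $21,348.22 → $11,238.43
Total COGS = $15,362.33 + $11,238.43 = $26,600.76
Ending inventory (cost pool remaining) = $10,109.79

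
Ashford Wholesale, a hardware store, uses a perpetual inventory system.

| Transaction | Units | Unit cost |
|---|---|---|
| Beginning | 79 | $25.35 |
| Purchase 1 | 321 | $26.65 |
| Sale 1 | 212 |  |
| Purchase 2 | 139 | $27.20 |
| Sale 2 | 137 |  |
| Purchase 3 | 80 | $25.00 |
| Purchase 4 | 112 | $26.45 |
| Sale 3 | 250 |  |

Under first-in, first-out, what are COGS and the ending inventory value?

COGS = $15,838.10; ending inventory = $3,462.40

Sale 1 (212) [FIFO — oldest first]: 79 @ $25.35 + 133 @ $26.65 = $5,547.10
Sale 2 (137) [FIFO — oldest first]: 137 @ $26.65 = $3,651.05
Sale 3 (250) [FIFO — oldest first]: 51 @ $26.65 + 139 @ $27.20 + 60 @ $25.00 = $6,639.95
Total COGS = $5,547.10 + $3,651.05 + $6,639.95 = $15,838.10
Ending inventory: 20 @ $25.00 + 112 @ $26.45 = $3,462.40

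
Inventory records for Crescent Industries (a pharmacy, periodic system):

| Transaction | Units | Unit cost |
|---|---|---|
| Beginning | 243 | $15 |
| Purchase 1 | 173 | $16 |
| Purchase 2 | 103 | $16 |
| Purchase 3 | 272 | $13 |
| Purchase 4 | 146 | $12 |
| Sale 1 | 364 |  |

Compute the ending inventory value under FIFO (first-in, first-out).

Ending inventory = $7,768

Sale 1 (364) [FIFO — oldest first]: 243 @ $15 + 121 @ $16 = $5,581
Ending inventory: 52 @ $16 + 103 @ $16 + 272 @ $13 + 146 @ $12 = $7,768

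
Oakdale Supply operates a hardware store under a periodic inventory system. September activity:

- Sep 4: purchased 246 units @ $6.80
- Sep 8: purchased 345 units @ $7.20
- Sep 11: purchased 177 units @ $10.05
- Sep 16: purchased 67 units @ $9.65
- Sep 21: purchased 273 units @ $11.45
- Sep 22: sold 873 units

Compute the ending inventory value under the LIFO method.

Sep 22, 873 sold [LIFO — newest first]: 273 @ $11.45 + 67 @ $9.65 + 177 @ $10.05 + 345 @ $7.20 + 11 @ $6.80 = $8,110.05
Ending inventory: 235 @ $6.80 = $1,598.00

Ending inventory = $1,598.00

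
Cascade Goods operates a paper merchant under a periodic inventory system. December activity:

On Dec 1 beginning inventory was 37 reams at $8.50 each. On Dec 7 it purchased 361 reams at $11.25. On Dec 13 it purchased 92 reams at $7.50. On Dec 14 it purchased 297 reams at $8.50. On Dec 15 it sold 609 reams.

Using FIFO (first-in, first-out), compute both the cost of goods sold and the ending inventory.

Dec 15, 609 sold [FIFO — oldest first]: 37 @ $8.50 + 361 @ $11.25 + 92 @ $7.50 + 119 @ $8.50 = $6,077.25
Ending inventory: 178 @ $8.50 = $1,513.00
Check: goods available $7,590.25 = COGS $6,077.25 + ending $1,513.00

COGS = $6,077.25; ending inventory = $1,513.00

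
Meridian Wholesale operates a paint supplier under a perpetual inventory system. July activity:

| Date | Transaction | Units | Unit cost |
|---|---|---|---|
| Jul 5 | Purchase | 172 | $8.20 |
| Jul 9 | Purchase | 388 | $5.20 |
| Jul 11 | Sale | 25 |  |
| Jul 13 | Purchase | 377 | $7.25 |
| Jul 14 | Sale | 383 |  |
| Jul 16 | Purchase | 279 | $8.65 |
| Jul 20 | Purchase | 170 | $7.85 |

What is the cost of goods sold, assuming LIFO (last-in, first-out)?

COGS = $2,894.45

Jul 11, 25 sold [LIFO — newest first]: 25 @ $5.20 = $130.00
Jul 14, 383 sold [LIFO — newest first]: 377 @ $7.25 + 6 @ $5.20 = $2,764.45
Total COGS = $130.00 + $2,764.45 = $2,894.45
Ending inventory: 172 @ $8.20 + 357 @ $5.20 + 279 @ $8.65 + 170 @ $7.85 = $7,014.65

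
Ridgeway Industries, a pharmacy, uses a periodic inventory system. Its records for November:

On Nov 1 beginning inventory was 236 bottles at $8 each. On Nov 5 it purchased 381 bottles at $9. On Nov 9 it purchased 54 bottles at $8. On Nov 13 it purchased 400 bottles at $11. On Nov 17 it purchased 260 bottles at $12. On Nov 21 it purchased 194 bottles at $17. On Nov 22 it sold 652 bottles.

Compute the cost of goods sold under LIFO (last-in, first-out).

COGS = $8,596

Nov 22, 652 sold [LIFO — newest first]: 194 @ $17 + 260 @ $12 + 198 @ $11 = $8,596
Ending inventory: 236 @ $8 + 381 @ $9 + 54 @ $8 + 202 @ $11 = $7,971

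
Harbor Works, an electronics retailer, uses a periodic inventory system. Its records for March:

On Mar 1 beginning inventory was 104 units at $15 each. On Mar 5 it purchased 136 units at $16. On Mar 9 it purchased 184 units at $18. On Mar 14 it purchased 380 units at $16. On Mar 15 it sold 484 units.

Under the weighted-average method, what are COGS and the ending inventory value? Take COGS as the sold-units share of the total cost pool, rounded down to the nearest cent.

COGS = $7,902.92; ending inventory = $5,225.08

Mar 15, sell 484: 484/804 × $13,128.00 → $7,902.92
Ending inventory (cost pool remaining) = $5,225.08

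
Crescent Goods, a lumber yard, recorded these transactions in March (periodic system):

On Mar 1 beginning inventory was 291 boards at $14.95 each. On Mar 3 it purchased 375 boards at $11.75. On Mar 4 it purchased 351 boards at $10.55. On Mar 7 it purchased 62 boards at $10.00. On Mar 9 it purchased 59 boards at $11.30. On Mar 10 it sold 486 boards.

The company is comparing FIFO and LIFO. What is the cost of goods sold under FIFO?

COGS = $6,641.70

FIFO COGS: 291 @ $14.95 + 195 @ $11.75 = $6,641.70
LIFO COGS: 59 @ $11.30 + 62 @ $10.00 + 351 @ $10.55 + 14 @ $11.75 = $5,154.25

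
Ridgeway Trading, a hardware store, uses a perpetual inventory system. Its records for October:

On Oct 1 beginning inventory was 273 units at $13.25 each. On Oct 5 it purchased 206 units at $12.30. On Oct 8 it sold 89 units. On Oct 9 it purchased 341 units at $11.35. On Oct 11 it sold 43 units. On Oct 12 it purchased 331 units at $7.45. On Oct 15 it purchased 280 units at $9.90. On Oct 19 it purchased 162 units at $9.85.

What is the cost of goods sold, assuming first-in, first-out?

COGS = $1,749.00

Oct 8, 89 sold [FIFO — oldest first]: 89 @ $13.25 = $1,179.25
Oct 11, 43 sold [FIFO — oldest first]: 43 @ $13.25 = $569.75
Total COGS = $1,179.25 + $569.75 = $1,749.00
Ending inventory: 141 @ $13.25 + 206 @ $12.30 + 341 @ $11.35 + 331 @ $7.45 + 280 @ $9.90 + 162 @ $9.85 = $15,106.05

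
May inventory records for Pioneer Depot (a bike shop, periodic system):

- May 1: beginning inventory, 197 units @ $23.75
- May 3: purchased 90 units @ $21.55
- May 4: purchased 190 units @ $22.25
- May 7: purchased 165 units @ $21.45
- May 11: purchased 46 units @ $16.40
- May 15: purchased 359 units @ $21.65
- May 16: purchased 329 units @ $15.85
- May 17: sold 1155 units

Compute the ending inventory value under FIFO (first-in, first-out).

Ending inventory = $3,502.85

May 17, 1155 sold [FIFO — oldest first]: 197 @ $23.75 + 90 @ $21.55 + 190 @ $22.25 + 165 @ $21.45 + 46 @ $16.40 + 359 @ $21.65 + 108 @ $15.85 = $24,623.55
Ending inventory: 221 @ $15.85 = $3,502.85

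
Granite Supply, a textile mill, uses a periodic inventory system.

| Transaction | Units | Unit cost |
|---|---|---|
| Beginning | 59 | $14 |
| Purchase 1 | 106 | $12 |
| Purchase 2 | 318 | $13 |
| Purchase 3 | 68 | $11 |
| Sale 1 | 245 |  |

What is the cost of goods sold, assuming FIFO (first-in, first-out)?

Sale 1 (245) [FIFO — oldest first]: 59 @ $14 + 106 @ $12 + 80 @ $13 = $3,138
Ending inventory: 238 @ $13 + 68 @ $11 = $3,842
Check: goods available $6,980 = COGS $3,138 + ending $3,842

COGS = $3,138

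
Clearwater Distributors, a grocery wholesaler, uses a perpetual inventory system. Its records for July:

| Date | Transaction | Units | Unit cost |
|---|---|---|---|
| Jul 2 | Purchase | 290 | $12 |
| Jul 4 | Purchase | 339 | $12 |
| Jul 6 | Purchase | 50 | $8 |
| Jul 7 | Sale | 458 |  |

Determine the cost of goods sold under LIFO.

COGS = $5,296

Jul 7, 458 sold [LIFO — newest first]: 50 @ $8 + 339 @ $12 + 69 @ $12 = $5,296
Ending inventory: 221 @ $12 = $2,652
Check: goods available $7,948 = COGS $5,296 + ending $2,652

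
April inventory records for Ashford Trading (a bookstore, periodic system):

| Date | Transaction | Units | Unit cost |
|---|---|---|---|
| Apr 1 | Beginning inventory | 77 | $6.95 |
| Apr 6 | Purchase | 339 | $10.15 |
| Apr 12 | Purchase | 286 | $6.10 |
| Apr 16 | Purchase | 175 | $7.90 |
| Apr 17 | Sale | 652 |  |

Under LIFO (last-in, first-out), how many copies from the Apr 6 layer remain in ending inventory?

Apr 17, 652 sold [LIFO — newest first]: 175 @ $7.90 + 286 @ $6.10 + 191 @ $10.15 = $5,065.75
Ending inventory: 77 @ $6.95 + 148 @ $10.15 = $2,037.35
Check: goods available $7,103.10 = COGS $5,065.75 + ending $2,037.35

148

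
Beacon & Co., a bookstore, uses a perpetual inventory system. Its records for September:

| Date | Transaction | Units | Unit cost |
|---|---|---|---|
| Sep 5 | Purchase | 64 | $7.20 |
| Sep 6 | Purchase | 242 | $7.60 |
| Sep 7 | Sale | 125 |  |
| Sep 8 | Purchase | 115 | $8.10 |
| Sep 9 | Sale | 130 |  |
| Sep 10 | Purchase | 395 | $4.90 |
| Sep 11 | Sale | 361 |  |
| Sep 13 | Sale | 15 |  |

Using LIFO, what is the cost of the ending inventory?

Sep 7, 125 sold [LIFO — newest first]: 125 @ $7.60 = $950.00
Sep 9, 130 sold [LIFO — newest first]: 115 @ $8.10 + 15 @ $7.60 = $1,045.50
Sep 11, 361 sold [LIFO — newest first]: 361 @ $4.90 = $1,768.90
Sep 13, 15 sold [LIFO — newest first]: 15 @ $4.90 = $73.50
Total COGS = $950.00 + $1,045.50 + $1,768.90 + $73.50 = $3,837.90
Ending inventory: 64 @ $7.20 + 102 @ $7.60 + 19 @ $4.90 = $1,329.10

Ending inventory = $1,329.10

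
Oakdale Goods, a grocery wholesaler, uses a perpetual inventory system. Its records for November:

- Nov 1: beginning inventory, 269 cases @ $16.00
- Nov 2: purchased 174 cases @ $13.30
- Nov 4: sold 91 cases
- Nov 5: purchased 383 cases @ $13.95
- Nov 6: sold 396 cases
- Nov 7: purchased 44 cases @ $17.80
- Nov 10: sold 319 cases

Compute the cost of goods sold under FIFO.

COGS = $11,682.05

Nov 4, 91 sold [FIFO — oldest first]: 91 @ $16.00 = $1,456.00
Nov 6, 396 sold [FIFO — oldest first]: 178 @ $16.00 + 174 @ $13.30 + 44 @ $13.95 = $5,776.00
Nov 10, 319 sold [FIFO — oldest first]: 319 @ $13.95 = $4,450.05
Total COGS = $1,456.00 + $5,776.00 + $4,450.05 = $11,682.05
Ending inventory: 20 @ $13.95 + 44 @ $17.80 = $1,062.20
Check: goods available $12,744.25 = COGS $11,682.05 + ending $1,062.20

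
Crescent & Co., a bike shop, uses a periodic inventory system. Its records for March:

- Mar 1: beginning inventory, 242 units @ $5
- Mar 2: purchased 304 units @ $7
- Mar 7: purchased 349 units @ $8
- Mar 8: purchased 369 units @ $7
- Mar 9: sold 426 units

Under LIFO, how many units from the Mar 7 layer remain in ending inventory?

Mar 9, 426 sold [LIFO — newest first]: 369 @ $7 + 57 @ $8 = $3,039
Ending inventory: 242 @ $5 + 304 @ $7 + 292 @ $8 = $5,674
Check: goods available $8,713 = COGS $3,039 + ending $5,674

292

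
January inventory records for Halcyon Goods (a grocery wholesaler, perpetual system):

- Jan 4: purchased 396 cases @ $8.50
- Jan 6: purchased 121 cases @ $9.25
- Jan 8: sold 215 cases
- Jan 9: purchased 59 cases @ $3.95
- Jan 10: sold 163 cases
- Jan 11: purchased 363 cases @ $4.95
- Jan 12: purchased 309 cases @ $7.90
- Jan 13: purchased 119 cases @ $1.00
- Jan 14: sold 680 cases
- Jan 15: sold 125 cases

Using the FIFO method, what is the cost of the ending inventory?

Jan 8, 215 sold [FIFO — oldest first]: 215 @ $8.50 = $1,827.50
Jan 10, 163 sold [FIFO — oldest first]: 163 @ $8.50 = $1,385.50
Jan 14, 680 sold [FIFO — oldest first]: 18 @ $8.50 + 121 @ $9.25 + 59 @ $3.95 + 363 @ $4.95 + 119 @ $7.90 = $4,242.25
Jan 15, 125 sold [FIFO — oldest first]: 125 @ $7.90 = $987.50
Total COGS = $1,827.50 + $1,385.50 + $4,242.25 + $987.50 = $8,442.75
Ending inventory: 65 @ $7.90 + 119 @ $1.00 = $632.50
Check: goods available $9,075.25 = COGS $8,442.75 + ending $632.50

Ending inventory = $632.50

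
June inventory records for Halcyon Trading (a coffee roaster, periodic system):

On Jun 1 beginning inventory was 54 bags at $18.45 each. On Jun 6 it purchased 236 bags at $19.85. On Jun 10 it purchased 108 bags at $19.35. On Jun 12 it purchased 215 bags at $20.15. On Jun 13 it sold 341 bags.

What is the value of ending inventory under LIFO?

Jun 13, 341 sold [LIFO — newest first]: 215 @ $20.15 + 108 @ $19.35 + 18 @ $19.85 = $6,779.35
Ending inventory: 54 @ $18.45 + 218 @ $19.85 = $5,323.60

Ending inventory = $5,323.60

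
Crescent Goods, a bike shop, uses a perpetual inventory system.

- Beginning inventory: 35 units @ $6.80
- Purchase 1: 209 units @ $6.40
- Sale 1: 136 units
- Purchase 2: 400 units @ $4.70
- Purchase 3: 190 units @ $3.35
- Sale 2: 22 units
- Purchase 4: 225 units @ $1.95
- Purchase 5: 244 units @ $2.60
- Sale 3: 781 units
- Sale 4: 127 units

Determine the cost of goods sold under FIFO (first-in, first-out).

COGS = $4,549.05

Sale 1 (136) [FIFO — oldest first]: 35 @ $6.80 + 101 @ $6.40 = $884.40
Sale 2 (22) [FIFO — oldest first]: 22 @ $6.40 = $140.80
Sale 3 (781) [FIFO — oldest first]: 86 @ $6.40 + 400 @ $4.70 + 190 @ $3.35 + 105 @ $1.95 = $3,271.65
Sale 4 (127) [FIFO — oldest first]: 120 @ $1.95 + 7 @ $2.60 = $252.20
Total COGS = $884.40 + $140.80 + $3,271.65 + $252.20 = $4,549.05
Ending inventory: 237 @ $2.60 = $616.20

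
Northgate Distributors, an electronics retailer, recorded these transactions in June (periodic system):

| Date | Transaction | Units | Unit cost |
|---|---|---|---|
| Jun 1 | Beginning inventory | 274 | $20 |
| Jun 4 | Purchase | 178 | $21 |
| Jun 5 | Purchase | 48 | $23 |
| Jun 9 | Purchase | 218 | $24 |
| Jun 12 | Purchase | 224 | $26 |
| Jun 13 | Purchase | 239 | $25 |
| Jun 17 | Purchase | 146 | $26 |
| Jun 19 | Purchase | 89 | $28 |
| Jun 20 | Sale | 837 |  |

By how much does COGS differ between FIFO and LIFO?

FIFO COGS: 274 @ $20 + 178 @ $21 + 48 @ $23 + 218 @ $24 + 119 @ $26 = $18,648
LIFO COGS: 89 @ $28 + 146 @ $26 + 239 @ $25 + 224 @ $26 + 139 @ $24 = $21,423
Difference = |$18,648 − $21,423| = $2,775

$2,775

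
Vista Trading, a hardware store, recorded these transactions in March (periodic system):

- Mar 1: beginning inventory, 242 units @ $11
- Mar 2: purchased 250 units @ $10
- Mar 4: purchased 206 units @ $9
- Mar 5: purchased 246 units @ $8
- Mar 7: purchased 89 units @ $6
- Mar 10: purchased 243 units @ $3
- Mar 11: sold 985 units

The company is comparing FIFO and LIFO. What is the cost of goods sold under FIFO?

COGS = $9,230

FIFO COGS: 242 @ $11 + 250 @ $10 + 206 @ $9 + 246 @ $8 + 41 @ $6 = $9,230
LIFO COGS: 243 @ $3 + 89 @ $6 + 246 @ $8 + 206 @ $9 + 201 @ $10 = $7,095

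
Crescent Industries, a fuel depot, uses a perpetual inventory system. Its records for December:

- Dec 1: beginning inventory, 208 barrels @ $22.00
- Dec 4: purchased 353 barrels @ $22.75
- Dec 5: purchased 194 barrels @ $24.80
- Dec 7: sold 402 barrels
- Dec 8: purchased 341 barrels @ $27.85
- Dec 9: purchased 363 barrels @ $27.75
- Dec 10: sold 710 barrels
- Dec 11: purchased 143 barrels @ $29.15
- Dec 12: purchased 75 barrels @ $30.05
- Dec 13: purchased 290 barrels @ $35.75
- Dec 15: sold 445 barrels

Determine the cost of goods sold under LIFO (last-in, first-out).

COGS = $44,203.05

Dec 7, 402 sold [LIFO — newest first]: 194 @ $24.80 + 208 @ $22.75 = $9,543.20
Dec 10, 710 sold [LIFO — newest first]: 363 @ $27.75 + 341 @ $27.85 + 6 @ $22.75 = $19,706.60
Dec 15, 445 sold [LIFO — newest first]: 290 @ $35.75 + 75 @ $30.05 + 80 @ $29.15 = $14,953.25
Total COGS = $9,543.20 + $19,706.60 + $14,953.25 = $44,203.05
Ending inventory: 208 @ $22.00 + 139 @ $22.75 + 63 @ $29.15 = $9,574.70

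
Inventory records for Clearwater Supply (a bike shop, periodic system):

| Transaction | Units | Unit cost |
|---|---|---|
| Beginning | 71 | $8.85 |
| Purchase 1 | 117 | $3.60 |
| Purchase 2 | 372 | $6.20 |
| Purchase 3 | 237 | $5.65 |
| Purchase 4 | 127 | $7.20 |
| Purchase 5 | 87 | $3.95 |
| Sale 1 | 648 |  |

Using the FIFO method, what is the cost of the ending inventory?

Sale 1 (648) [FIFO — oldest first]: 71 @ $8.85 + 117 @ $3.60 + 372 @ $6.20 + 88 @ $5.65 = $3,853.15
Ending inventory: 149 @ $5.65 + 127 @ $7.20 + 87 @ $3.95 = $2,099.90
Check: goods available $5,953.05 = COGS $3,853.15 + ending $2,099.90

Ending inventory = $2,099.90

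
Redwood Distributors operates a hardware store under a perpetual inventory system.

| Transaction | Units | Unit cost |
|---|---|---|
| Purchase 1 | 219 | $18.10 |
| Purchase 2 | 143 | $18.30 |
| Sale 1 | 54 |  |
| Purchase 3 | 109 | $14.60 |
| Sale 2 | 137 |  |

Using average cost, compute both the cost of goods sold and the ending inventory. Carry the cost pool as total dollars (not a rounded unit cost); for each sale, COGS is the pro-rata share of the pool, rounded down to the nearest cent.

After Purchase 1: 219 on hand, pool $3,963.90 (≈ $18.1000 each)
After Purchase 2: 362 on hand, pool $6,580.80 (≈ $18.1790 each)
Sale 1, sell 54: 54/362 × $6,580.80 → $981.66
After Purchase 3: 417 on hand, pool $7,190.54 (≈ $17.2435 each)
Sale 2, sell 137: 137/417 × $7,190.54 → $2,362.35
Total COGS = $981.66 + $2,362.35 = $3,344.01
Ending inventory (cost pool remaining) = $4,828.19

COGS = $3,344.01; ending inventory = $4,828.19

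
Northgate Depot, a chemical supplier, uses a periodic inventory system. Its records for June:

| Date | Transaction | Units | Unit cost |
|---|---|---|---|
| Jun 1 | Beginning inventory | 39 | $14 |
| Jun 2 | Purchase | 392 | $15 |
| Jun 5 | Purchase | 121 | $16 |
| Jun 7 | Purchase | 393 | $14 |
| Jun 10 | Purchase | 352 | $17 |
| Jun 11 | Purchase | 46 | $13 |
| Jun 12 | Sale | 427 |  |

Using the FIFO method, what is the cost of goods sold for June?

COGS = $6,366

Jun 12, 427 sold [FIFO — oldest first]: 39 @ $14 + 388 @ $15 = $6,366
Ending inventory: 4 @ $15 + 121 @ $16 + 393 @ $14 + 352 @ $17 + 46 @ $13 = $14,080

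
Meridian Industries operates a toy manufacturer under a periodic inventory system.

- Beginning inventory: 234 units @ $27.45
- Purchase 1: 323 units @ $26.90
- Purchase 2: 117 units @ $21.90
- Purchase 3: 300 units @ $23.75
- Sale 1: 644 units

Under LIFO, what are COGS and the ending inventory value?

COGS = $15,793.60; ending inventory = $9,005.70

Sale 1 (644) [LIFO — newest first]: 300 @ $23.75 + 117 @ $21.90 + 227 @ $26.90 = $15,793.60
Ending inventory: 234 @ $27.45 + 96 @ $26.90 = $9,005.70
Check: goods available $24,799.30 = COGS $15,793.60 + ending $9,005.70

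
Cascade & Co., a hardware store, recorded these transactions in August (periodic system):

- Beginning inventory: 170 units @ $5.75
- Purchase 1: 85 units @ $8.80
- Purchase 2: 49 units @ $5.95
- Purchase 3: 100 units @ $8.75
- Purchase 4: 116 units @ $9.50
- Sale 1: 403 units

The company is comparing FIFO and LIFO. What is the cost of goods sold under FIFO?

FIFO COGS: 170 @ $5.75 + 85 @ $8.80 + 49 @ $5.95 + 99 @ $8.75 = $2,883.30
LIFO COGS: 116 @ $9.50 + 100 @ $8.75 + 49 @ $5.95 + 85 @ $8.80 + 53 @ $5.75 = $3,321.30

COGS = $2,883.30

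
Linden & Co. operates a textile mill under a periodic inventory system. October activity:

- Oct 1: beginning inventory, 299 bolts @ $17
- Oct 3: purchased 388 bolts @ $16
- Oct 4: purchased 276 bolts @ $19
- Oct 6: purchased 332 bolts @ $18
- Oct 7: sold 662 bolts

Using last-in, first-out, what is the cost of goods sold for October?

COGS = $12,084

Oct 7, 662 sold [LIFO — newest first]: 332 @ $18 + 276 @ $19 + 54 @ $16 = $12,084
Ending inventory: 299 @ $17 + 334 @ $16 = $10,427
Check: goods available $22,511 = COGS $12,084 + ending $10,427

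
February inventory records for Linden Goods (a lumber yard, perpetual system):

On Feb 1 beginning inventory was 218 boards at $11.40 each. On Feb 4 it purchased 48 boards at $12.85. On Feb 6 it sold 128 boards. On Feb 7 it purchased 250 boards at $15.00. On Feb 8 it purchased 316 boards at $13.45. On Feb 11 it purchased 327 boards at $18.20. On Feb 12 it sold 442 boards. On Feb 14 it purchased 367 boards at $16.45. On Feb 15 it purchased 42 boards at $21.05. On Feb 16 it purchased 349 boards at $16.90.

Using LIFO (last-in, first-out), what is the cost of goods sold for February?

Feb 6, 128 sold [LIFO — newest first]: 48 @ $12.85 + 80 @ $11.40 = $1,528.80
Feb 12, 442 sold [LIFO — newest first]: 327 @ $18.20 + 115 @ $13.45 = $7,498.15
Total COGS = $1,528.80 + $7,498.15 = $9,026.95
Ending inventory: 138 @ $11.40 + 250 @ $15.00 + 201 @ $13.45 + 367 @ $16.45 + 42 @ $21.05 + 349 @ $16.90 = $20,846.00

COGS = $9,026.95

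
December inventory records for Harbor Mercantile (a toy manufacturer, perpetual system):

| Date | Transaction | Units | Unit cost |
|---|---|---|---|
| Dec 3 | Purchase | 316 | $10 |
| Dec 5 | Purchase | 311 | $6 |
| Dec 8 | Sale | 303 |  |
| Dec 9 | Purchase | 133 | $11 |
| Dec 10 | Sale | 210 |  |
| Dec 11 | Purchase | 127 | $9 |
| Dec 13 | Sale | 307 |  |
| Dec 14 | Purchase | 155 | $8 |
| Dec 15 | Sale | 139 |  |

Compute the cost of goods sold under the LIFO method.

COGS = $8,074

Dec 8, 303 sold [LIFO — newest first]: 303 @ $6 = $1,818
Dec 10, 210 sold [LIFO — newest first]: 133 @ $11 + 8 @ $6 + 69 @ $10 = $2,201
Dec 13, 307 sold [LIFO — newest first]: 127 @ $9 + 180 @ $10 = $2,943
Dec 15, 139 sold [LIFO — newest first]: 139 @ $8 = $1,112
Total COGS = $1,818 + $2,201 + $2,943 + $1,112 = $8,074
Ending inventory: 67 @ $10 + 16 @ $8 = $798
Check: goods available $8,872 = COGS $8,074 + ending $798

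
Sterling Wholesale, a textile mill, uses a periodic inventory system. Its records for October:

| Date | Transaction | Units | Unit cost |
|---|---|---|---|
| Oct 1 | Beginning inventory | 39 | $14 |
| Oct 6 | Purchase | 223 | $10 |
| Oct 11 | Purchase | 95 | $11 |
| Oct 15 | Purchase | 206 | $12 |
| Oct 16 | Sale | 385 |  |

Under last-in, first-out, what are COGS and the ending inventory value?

Oct 16, 385 sold [LIFO — newest first]: 206 @ $12 + 95 @ $11 + 84 @ $10 = $4,357
Ending inventory: 39 @ $14 + 139 @ $10 = $1,936

COGS = $4,357; ending inventory = $1,936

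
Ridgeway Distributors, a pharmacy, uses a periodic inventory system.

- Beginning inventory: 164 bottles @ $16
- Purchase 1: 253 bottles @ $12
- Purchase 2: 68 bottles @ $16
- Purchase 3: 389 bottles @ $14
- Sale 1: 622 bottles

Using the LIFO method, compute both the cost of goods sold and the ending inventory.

COGS = $8,514; ending inventory = $3,680

Sale 1 (622) [LIFO — newest first]: 389 @ $14 + 68 @ $16 + 165 @ $12 = $8,514
Ending inventory: 164 @ $16 + 88 @ $12 = $3,680
Check: goods available $12,194 = COGS $8,514 + ending $3,680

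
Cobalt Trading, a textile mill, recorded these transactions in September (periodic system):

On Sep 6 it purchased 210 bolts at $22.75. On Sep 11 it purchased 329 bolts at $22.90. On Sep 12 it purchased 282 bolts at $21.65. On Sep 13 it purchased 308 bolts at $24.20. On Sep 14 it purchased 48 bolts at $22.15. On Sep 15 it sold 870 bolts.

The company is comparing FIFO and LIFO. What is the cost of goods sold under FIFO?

FIFO COGS: 210 @ $22.75 + 329 @ $22.90 + 282 @ $21.65 + 49 @ $24.20 = $19,602.70
LIFO COGS: 48 @ $22.15 + 308 @ $24.20 + 282 @ $21.65 + 232 @ $22.90 = $19,934.90

COGS = $19,602.70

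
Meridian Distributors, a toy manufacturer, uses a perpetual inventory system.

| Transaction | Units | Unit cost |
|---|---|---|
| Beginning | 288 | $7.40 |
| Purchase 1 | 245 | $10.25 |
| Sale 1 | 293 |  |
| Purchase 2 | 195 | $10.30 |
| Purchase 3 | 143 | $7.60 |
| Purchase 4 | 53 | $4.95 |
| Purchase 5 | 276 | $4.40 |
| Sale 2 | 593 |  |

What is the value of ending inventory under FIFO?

Ending inventory = $1,402.50

Sale 1 (293) [FIFO — oldest first]: 288 @ $7.40 + 5 @ $10.25 = $2,182.45
Sale 2 (593) [FIFO — oldest first]: 240 @ $10.25 + 195 @ $10.30 + 143 @ $7.60 + 15 @ $4.95 = $5,629.55
Total COGS = $2,182.45 + $5,629.55 = $7,812.00
Ending inventory: 38 @ $4.95 + 276 @ $4.40 = $1,402.50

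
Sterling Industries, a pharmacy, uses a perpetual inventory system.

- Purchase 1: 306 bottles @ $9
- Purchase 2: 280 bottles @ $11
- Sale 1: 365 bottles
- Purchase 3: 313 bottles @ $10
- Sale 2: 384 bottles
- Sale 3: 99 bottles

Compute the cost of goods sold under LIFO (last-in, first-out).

Sale 1 (365) [LIFO — newest first]: 280 @ $11 + 85 @ $9 = $3,845
Sale 2 (384) [LIFO — newest first]: 313 @ $10 + 71 @ $9 = $3,769
Sale 3 (99) [LIFO — newest first]: 99 @ $9 = $891
Total COGS = $3,845 + $3,769 + $891 = $8,505
Ending inventory: 51 @ $9 = $459
Check: goods available $8,964 = COGS $8,505 + ending $459

COGS = $8,505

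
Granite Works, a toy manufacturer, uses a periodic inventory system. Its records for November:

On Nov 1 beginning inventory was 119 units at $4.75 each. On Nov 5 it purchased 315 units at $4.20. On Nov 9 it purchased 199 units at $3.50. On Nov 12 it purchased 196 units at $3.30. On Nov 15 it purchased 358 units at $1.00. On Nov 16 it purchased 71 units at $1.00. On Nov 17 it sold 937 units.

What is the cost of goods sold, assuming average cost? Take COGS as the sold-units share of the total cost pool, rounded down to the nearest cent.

COGS = $2,726.49

Nov 17, sell 937: 937/1258 × $3,660.55 → $2,726.49
Ending inventory (cost pool remaining) = $934.06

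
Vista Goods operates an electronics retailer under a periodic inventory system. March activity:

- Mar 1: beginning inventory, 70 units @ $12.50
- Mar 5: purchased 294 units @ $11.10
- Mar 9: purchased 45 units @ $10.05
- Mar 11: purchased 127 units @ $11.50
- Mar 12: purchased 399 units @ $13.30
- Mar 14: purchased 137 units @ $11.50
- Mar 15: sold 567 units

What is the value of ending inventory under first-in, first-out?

Ending inventory = $6,469.90

Mar 15, 567 sold [FIFO — oldest first]: 70 @ $12.50 + 294 @ $11.10 + 45 @ $10.05 + 127 @ $11.50 + 31 @ $13.30 = $6,463.45
Ending inventory: 368 @ $13.30 + 137 @ $11.50 = $6,469.90
Check: goods available $12,933.35 = COGS $6,463.45 + ending $6,469.90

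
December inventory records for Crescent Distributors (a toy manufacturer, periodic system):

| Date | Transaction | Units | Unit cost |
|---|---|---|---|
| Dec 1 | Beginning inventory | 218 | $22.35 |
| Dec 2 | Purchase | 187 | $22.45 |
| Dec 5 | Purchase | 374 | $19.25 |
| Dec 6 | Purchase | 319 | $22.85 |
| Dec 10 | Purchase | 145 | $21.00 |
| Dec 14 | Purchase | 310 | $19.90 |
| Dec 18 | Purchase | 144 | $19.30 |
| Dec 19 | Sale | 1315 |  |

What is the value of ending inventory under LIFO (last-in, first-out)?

Dec 19, 1315 sold [LIFO — newest first]: 144 @ $19.30 + 310 @ $19.90 + 145 @ $21.00 + 319 @ $22.85 + 374 @ $19.25 + 23 @ $22.45 = $26,998.20
Ending inventory: 218 @ $22.35 + 164 @ $22.45 = $8,554.10

Ending inventory = $8,554.10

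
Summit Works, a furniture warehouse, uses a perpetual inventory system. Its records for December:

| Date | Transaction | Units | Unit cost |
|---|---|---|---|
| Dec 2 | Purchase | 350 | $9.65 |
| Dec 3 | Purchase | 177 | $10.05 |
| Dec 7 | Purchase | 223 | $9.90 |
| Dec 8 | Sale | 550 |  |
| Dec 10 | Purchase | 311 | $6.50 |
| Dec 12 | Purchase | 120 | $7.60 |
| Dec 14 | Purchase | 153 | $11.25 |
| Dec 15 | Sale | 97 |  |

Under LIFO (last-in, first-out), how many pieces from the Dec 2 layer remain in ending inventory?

200

Dec 8, 550 sold [LIFO — newest first]: 223 @ $9.90 + 177 @ $10.05 + 150 @ $9.65 = $5,434.05
Dec 15, 97 sold [LIFO — newest first]: 97 @ $11.25 = $1,091.25
Total COGS = $5,434.05 + $1,091.25 = $6,525.30
Ending inventory: 200 @ $9.65 + 311 @ $6.50 + 120 @ $7.60 + 56 @ $11.25 = $5,493.50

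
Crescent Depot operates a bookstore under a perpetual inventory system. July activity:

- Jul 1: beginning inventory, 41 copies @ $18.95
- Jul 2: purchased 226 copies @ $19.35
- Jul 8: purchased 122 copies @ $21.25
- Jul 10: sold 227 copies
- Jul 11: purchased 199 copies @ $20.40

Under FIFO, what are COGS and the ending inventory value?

Jul 10, 227 sold [FIFO — oldest first]: 41 @ $18.95 + 186 @ $19.35 = $4,376.05
Ending inventory: 40 @ $19.35 + 122 @ $21.25 + 199 @ $20.40 = $7,426.10

COGS = $4,376.05; ending inventory = $7,426.10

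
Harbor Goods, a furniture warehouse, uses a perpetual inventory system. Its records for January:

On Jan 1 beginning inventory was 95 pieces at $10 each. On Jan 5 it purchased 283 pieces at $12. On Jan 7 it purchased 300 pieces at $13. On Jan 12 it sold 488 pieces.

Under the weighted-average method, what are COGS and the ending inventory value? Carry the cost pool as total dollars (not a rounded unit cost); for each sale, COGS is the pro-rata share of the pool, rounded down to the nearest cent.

COGS = $5,935.17; ending inventory = $2,310.83

After Jan 1: 95 on hand, pool $950.00 (≈ $10.0000 each)
After Jan 5: 378 on hand, pool $4,346.00 (≈ $11.4974 each)
After Jan 7: 678 on hand, pool $8,246.00 (≈ $12.1622 each)
Jan 12, sell 488: 488/678 × $8,246.00 → $5,935.17
Ending inventory (cost pool remaining) = $2,310.83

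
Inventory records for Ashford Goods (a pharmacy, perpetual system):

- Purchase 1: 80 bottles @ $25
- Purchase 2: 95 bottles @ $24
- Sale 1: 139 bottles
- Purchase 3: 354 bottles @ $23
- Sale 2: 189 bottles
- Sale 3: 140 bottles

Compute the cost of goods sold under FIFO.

COGS = $11,019

Sale 1 (139) [FIFO — oldest first]: 80 @ $25 + 59 @ $24 = $3,416
Sale 2 (189) [FIFO — oldest first]: 36 @ $24 + 153 @ $23 = $4,383
Sale 3 (140) [FIFO — oldest first]: 140 @ $23 = $3,220
Total COGS = $3,416 + $4,383 + $3,220 = $11,019
Ending inventory: 61 @ $23 = $1,403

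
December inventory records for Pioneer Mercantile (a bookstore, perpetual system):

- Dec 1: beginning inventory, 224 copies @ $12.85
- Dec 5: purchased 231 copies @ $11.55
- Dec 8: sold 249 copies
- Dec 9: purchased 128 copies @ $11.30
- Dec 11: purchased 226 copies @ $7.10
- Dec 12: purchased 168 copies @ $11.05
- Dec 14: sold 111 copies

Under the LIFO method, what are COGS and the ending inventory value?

Dec 8, 249 sold [LIFO — newest first]: 231 @ $11.55 + 18 @ $12.85 = $2,899.35
Dec 14, 111 sold [LIFO — newest first]: 111 @ $11.05 = $1,226.55
Total COGS = $2,899.35 + $1,226.55 = $4,125.90
Ending inventory: 206 @ $12.85 + 128 @ $11.30 + 226 @ $7.10 + 57 @ $11.05 = $6,327.95
Check: goods available $10,453.85 = COGS $4,125.90 + ending $6,327.95

COGS = $4,125.90; ending inventory = $6,327.95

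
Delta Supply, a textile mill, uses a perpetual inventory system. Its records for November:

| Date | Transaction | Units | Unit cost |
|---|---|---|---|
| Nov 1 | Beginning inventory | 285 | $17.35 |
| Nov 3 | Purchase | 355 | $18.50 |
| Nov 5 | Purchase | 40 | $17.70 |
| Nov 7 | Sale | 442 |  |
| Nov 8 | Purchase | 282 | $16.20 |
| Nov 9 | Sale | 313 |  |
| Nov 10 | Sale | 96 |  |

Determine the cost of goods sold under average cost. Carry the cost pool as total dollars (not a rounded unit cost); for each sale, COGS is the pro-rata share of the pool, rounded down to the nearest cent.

After Nov 1: 285 on hand, pool $4,944.75 (≈ $17.3500 each)
After Nov 3: 640 on hand, pool $11,512.25 (≈ $17.9879 each)
After Nov 5: 680 on hand, pool $12,220.25 (≈ $17.9710 each)
Nov 7, sell 442: 442/680 × $12,220.25 → $7,943.16
After Nov 8: 520 on hand, pool $8,845.49 (≈ $17.0106 each)
Nov 9, sell 313: 313/520 × $8,845.49 → $5,324.30
Nov 10, sell 96: 96/207 × $3,521.19 → $1,633.01
Total COGS = $7,943.16 + $5,324.30 + $1,633.01 = $14,900.47
Ending inventory (cost pool remaining) = $1,888.18

COGS = $14,900.47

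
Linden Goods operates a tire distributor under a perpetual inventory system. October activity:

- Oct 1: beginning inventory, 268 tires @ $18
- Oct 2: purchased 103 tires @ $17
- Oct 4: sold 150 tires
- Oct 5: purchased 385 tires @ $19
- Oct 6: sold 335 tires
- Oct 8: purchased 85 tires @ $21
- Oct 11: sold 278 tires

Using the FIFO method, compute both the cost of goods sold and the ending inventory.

COGS = $14,037; ending inventory = $1,638

Oct 4, 150 sold [FIFO — oldest first]: 150 @ $18 = $2,700
Oct 6, 335 sold [FIFO — oldest first]: 118 @ $18 + 103 @ $17 + 114 @ $19 = $6,041
Oct 11, 278 sold [FIFO — oldest first]: 271 @ $19 + 7 @ $21 = $5,296
Total COGS = $2,700 + $6,041 + $5,296 = $14,037
Ending inventory: 78 @ $21 = $1,638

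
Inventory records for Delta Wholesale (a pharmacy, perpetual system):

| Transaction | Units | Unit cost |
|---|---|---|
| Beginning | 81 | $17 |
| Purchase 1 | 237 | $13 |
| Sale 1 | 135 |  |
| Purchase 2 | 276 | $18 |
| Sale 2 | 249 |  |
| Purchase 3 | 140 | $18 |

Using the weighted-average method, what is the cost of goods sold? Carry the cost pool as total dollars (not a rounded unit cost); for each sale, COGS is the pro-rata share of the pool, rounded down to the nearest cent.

COGS = $5,979.31

After Beginning: 81 on hand, pool $1,377.00 (≈ $17.0000 each)
After Purchase 1: 318 on hand, pool $4,458.00 (≈ $14.0189 each)
Sale 1, sell 135: 135/318 × $4,458.00 → $1,892.54
After Purchase 2: 459 on hand, pool $7,533.46 (≈ $16.4128 each)
Sale 2, sell 249: 249/459 × $7,533.46 → $4,086.77
After Purchase 3: 350 on hand, pool $5,966.69 (≈ $17.0477 each)
Total COGS = $1,892.54 + $4,086.77 = $5,979.31
Ending inventory (cost pool remaining) = $5,966.69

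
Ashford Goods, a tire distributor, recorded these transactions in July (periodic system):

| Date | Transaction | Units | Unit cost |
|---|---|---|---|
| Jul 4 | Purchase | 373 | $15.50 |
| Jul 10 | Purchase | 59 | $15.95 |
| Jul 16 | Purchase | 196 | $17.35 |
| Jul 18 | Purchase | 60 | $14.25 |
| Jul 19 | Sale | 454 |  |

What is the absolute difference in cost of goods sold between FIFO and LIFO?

$246.90

FIFO COGS: 373 @ $15.50 + 59 @ $15.95 + 22 @ $17.35 = $7,104.25
LIFO COGS: 60 @ $14.25 + 196 @ $17.35 + 59 @ $15.95 + 139 @ $15.50 = $7,351.15
Difference = |$7,104.25 − $7,351.15| = $246.90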